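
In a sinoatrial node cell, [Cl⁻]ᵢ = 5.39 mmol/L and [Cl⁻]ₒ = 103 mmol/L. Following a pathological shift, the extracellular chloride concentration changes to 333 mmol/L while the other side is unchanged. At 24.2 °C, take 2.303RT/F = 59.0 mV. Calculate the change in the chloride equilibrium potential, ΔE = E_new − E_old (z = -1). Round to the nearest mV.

E_old = (59.0/-1)·log₁₀(103/5.39) = -75.59 mV
E_new = (59.0/-1)·log₁₀(333/5.39) = -105.66 mV
ΔE = -105.66 − (-75.59) = -30.07 mV

-30 mV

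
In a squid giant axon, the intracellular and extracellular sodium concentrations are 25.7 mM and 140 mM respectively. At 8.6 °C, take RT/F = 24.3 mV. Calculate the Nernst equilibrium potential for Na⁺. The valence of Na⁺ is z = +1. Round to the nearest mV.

E = (24.3/z) · ln([Na⁺]_out/[Na⁺]_in) with z = +1.
= (24.3/1) · ln(140/25.7) = 24.30 · ln(5.447)
= 24.30 · (1.6952) = 41.19 mV

41 mV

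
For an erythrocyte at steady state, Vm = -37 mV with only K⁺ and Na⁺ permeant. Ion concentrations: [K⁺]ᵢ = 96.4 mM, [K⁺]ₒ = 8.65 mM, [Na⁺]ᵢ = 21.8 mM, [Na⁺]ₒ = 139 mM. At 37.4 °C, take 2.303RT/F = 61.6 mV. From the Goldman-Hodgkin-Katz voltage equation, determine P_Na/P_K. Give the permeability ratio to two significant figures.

0.12

Let α = P_Na/P_K. GHK: Vm = 61.6·log₁₀[(Kₒ + α·Naₒ)/(Kᵢ + α·Naᵢ)].
10^(Vm/61.6) = 10^(-37.0/61.6) = 0.25081
So 0.25081·(Kᵢ + α·Naᵢ) = Kₒ + α·Naₒ → α = (0.25081·96.4 − 8.65) / (139.0 − 0.25081·21.8)
α = (24.18 − 8.65) / (139.0 − 5.468) = 15.53/133.5 = 0.1163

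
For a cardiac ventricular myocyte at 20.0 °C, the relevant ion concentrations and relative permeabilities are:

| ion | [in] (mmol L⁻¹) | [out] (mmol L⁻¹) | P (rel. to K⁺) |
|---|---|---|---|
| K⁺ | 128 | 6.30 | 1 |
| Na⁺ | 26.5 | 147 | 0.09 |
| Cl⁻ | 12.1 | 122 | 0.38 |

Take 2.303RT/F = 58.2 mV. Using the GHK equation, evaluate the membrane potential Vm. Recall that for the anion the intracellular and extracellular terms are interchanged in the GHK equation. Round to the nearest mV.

Vm = 58.2 · log₁₀[(Σ P·[cation]ₒ + Σ P·[anion]ᵢ) / (Σ P·[cation]ᵢ + Σ P·[anion]ₒ)]
Numerator = 1×6.30 + 0.09×147 + 0.38×12.1 = 24.13
Denominator = 1×128 + 0.09×26.5 + 0.38×122 = 176.7
Vm = 58.2 · log₁₀(0.13651) = 58.2 × (-0.8648) = -50.33 mV

-50 mV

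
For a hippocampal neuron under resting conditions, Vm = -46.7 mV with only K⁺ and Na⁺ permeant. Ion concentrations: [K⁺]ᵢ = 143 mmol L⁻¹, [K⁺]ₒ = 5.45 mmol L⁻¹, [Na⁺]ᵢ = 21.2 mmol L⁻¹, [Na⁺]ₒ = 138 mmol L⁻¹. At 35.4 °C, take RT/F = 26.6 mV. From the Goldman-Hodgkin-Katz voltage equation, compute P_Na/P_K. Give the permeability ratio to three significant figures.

0.143

Let α = P_Na/P_K. GHK: Vm = 26.6·ln[(Kₒ + α·Naₒ)/(Kᵢ + α·Naᵢ)].
e^(Vm/26.6) = e^(-46.7/26.6) = 0.1728
So 0.1728·(Kᵢ + α·Naᵢ) = Kₒ + α·Naₒ → α = (0.1728·143.0 − 5.45) / (138.0 − 0.1728·21.2)
α = (24.71 − 5.45) / (138.0 − 3.663) = 19.26/134.3 = 0.1434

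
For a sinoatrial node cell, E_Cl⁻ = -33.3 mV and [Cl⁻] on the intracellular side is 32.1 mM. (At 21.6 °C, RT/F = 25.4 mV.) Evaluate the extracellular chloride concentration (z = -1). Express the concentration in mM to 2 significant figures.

Nernst: E = (25.4/-1) · ln([out]/[in]), so ln([out]/[in]) = -33.3 × -1 / 25.4 = 1.3110.
[out]/[in] = e^(1.3110) = 3.71.
[out] = 3.71 × 32.1 = 119.1 mM.

120 mM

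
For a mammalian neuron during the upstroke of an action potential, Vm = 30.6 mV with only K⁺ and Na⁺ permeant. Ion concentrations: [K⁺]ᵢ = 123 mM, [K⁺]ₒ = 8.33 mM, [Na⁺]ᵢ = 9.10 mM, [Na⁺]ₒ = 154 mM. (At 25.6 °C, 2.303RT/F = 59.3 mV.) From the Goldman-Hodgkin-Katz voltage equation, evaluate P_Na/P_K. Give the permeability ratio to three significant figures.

3.18

Let α = P_Na/P_K. GHK: Vm = 59.3·log₁₀[(Kₒ + α·Naₒ)/(Kᵢ + α·Naᵢ)].
10^(Vm/59.3) = 10^(30.6/59.3) = 3.2811
So 3.2811·(Kᵢ + α·Naᵢ) = Kₒ + α·Naₒ → α = (3.2811·123.0 − 8.33) / (154.0 − 3.2811·9.1)
α = (403.6 − 8.33) / (154.0 − 29.86) = 395.2/124.1 = 3.184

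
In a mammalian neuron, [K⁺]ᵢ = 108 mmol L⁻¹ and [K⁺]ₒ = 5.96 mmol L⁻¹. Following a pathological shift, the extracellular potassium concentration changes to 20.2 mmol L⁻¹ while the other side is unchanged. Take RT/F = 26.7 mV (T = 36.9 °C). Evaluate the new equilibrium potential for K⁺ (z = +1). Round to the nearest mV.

-45 mV

After the shift: [K⁺]_out = 20.2, [K⁺]_in = 108 mmol L⁻¹.
E_new = (26.7/1)·ln(20.2/108) = 26.70 · (-1.6764) = -44.76 mV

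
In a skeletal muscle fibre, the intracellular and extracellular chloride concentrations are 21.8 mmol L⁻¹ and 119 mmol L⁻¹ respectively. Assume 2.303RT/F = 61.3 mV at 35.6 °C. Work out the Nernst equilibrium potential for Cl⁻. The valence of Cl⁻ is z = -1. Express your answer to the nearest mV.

-45 mV

E = (61.3/z) · log₁₀([Cl⁻]_out/[Cl⁻]_in) with z = -1.
For an anion, dividing by z = -1 reverses the sign.
= (61.3/-1) · log₁₀(119/21.8) = -61.30 · log₁₀(5.459)
= -61.30 · (0.7371) = -45.18 mV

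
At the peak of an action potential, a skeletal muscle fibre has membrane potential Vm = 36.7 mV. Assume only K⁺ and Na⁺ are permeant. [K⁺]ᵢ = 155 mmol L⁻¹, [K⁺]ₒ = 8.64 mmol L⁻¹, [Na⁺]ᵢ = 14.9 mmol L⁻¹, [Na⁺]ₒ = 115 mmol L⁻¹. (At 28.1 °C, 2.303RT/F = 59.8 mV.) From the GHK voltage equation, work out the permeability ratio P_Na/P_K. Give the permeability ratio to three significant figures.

Let α = P_Na/P_K. GHK: Vm = 59.8·log₁₀[(Kₒ + α·Naₒ)/(Kᵢ + α·Naᵢ)].
10^(Vm/59.8) = 10^(36.7/59.8) = 4.1088
So 4.1088·(Kᵢ + α·Naᵢ) = Kₒ + α·Naₒ → α = (4.1088·155.0 − 8.64) / (115.0 − 4.1088·14.9)
α = (636.9 − 8.64) / (115.0 − 61.22) = 628.2/53.78 = 11.68

11.7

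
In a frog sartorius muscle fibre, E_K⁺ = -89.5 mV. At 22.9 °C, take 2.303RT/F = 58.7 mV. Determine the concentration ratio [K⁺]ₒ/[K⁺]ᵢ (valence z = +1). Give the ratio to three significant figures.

0.0299

log₁₀([out]/[in]) = E·z/(58.7) = -89.5 × 1 / 58.7 = -1.5247
[out]/[in] = 10^(-1.5247) = 0.02987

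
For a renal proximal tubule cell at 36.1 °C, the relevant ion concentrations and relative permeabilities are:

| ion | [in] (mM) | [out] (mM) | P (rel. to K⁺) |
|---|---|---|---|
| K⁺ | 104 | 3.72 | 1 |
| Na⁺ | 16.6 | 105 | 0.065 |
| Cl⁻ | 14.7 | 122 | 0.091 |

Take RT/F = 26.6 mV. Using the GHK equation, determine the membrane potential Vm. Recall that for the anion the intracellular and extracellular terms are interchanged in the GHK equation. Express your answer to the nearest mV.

-61 mV

Vm = 26.6 · ln[(Σ P·[cation]ₒ + Σ P·[anion]ᵢ) / (Σ P·[cation]ᵢ + Σ P·[anion]ₒ)]
Numerator = 1×3.72 + 0.065×105 + 0.091×14.7 = 11.88
Denominator = 1×104 + 0.065×16.6 + 0.091×122 = 116.2
Vm = 26.6 · ln(0.10228) = 26.6 × (-2.2801) = -60.65 mV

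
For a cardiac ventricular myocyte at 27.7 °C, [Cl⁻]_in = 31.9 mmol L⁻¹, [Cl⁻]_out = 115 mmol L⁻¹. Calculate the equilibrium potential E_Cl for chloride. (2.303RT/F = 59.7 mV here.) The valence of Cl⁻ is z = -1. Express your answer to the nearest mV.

E = (59.7/z) · log₁₀([Cl⁻]_out/[Cl⁻]_in) with z = -1.
For an anion, dividing by z = -1 reverses the sign.
= (59.7/-1) · log₁₀(115/31.9) = -59.70 · log₁₀(3.605)
= -59.70 · (0.5569) = -33.25 mV

-33 mV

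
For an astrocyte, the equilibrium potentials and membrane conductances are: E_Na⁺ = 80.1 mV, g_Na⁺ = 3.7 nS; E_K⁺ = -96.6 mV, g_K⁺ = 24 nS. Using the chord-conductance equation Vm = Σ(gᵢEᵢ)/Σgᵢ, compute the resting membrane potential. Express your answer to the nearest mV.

Σ gᵢEᵢ = 3.7·(80.1) + 24·(-96.6) = -2022.03
Σ gᵢ = 3.7 + 24 = 27.7
Vm = -2022.03 / 27.7 = -73.00 mV

-73 mV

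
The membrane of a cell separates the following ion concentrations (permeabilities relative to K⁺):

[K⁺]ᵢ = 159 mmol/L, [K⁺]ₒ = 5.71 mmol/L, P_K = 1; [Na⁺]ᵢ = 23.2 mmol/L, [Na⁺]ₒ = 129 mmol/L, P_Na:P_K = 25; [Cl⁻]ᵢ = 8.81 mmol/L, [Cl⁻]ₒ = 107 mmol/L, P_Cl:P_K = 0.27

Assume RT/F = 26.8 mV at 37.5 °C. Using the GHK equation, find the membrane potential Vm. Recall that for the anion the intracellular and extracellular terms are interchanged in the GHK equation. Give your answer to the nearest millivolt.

39 mV

Vm = 26.8 · ln[(Σ P·[cation]ₒ + Σ P·[anion]ᵢ) / (Σ P·[cation]ᵢ + Σ P·[anion]ₒ)]
Numerator = 1×5.71 + 25×129 + 0.27×8.81 = 3233
Denominator = 1×159 + 25×23.2 + 0.27×107 = 767.9
Vm = 26.8 · ln(4.2104) = 26.8 × (1.4375) = 38.53 mV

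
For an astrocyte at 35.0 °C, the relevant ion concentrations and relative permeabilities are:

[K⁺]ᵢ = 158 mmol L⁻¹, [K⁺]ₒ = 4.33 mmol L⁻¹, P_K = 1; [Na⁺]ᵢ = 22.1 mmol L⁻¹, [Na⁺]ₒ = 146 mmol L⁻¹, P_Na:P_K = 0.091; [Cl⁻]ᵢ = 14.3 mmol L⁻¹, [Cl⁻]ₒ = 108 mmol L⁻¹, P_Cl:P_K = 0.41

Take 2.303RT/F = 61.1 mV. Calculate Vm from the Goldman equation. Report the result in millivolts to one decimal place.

Vm = 61.1 · log₁₀[(Σ P·[cation]ₒ + Σ P·[anion]ᵢ) / (Σ P·[cation]ᵢ + Σ P·[anion]ₒ)]
Numerator = 1×4.33 + 0.091×146 + 0.41×14.3 = 23.48
Denominator = 1×158 + 0.091×22.1 + 0.41×108 = 204.3
Vm = 61.1 · log₁₀(0.11493) = 61.1 × (-0.9396) = -57.41 mV

-57.4 mV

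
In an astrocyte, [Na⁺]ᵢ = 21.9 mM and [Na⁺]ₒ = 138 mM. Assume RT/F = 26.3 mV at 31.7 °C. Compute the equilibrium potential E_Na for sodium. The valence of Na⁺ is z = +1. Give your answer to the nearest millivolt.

E = (26.3/z) · ln([Na⁺]_out/[Na⁺]_in) with z = +1.
= (26.3/1) · ln(138/21.9) = 26.30 · ln(6.301)
= 26.30 · (1.8408) = 48.41 mV

48 mV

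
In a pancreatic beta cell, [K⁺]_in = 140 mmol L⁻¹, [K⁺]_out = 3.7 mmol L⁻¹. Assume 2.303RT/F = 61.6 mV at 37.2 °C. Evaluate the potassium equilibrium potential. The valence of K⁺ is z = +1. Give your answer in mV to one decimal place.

E = (61.6/z) · log₁₀([K⁺]_out/[K⁺]_in) with z = +1.
= (61.6/1) · log₁₀(3.7/140) = 61.60 · log₁₀(0.02643)
= 61.60 · (-1.5779) = -97.20 mV

-97.2 mV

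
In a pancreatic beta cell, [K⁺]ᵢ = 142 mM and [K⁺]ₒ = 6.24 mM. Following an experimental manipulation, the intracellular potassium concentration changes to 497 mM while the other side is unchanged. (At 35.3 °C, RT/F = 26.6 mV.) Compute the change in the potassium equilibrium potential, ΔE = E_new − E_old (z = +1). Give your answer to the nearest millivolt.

E_old = (26.6/1)·ln(6.24/142) = -83.12 mV
E_new = (26.6/1)·ln(6.24/497) = -116.44 mV
ΔE = -116.44 − (-83.12) = -33.32 mV

-33 mV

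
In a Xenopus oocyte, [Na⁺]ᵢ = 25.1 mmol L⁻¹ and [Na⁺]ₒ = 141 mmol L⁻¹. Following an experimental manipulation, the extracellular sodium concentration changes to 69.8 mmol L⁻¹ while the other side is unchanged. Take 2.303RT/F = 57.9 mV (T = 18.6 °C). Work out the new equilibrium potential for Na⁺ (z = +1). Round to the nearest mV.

26 mV

After the shift: [Na⁺]_out = 69.8, [Na⁺]_in = 25.1 mmol L⁻¹.
E_new = (57.9/1)·log₁₀(69.8/25.1) = 57.90 · (0.4442) = 25.72 mV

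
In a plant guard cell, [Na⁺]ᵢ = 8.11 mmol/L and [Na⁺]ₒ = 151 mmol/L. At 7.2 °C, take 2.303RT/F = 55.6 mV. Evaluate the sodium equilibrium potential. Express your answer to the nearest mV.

E = (55.6/z) · log₁₀([Na⁺]_out/[Na⁺]_in) with z = +1.
= (55.6/1) · log₁₀(151/8.11) = 55.60 · log₁₀(18.62)
= 55.60 · (1.2700) = 70.61 mV

71 mV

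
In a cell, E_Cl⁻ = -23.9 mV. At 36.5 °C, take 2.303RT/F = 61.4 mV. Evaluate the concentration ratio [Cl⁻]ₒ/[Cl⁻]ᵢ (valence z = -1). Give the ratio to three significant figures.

2.45

log₁₀([out]/[in]) = E·z/(61.4) = -23.9 × -1 / 61.4 = 0.3893
[out]/[in] = 10^(0.3893) = 2.45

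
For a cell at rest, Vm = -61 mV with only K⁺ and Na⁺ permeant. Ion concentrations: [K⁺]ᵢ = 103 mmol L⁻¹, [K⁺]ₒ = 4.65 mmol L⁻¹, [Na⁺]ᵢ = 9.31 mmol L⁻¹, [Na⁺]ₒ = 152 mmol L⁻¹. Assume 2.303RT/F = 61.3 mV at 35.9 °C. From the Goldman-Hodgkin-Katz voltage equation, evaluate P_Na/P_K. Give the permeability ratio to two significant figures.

Let α = P_Na/P_K. GHK: Vm = 61.3·log₁₀[(Kₒ + α·Naₒ)/(Kᵢ + α·Naᵢ)].
10^(Vm/61.3) = 10^(-61.0/61.3) = 0.10113
So 0.10113·(Kᵢ + α·Naᵢ) = Kₒ + α·Naₒ → α = (0.10113·103.0 − 4.65) / (152.0 − 0.10113·9.31)
α = (10.42 − 4.65) / (152.0 − 0.9416) = 5.767/151.1 = 0.03818

0.038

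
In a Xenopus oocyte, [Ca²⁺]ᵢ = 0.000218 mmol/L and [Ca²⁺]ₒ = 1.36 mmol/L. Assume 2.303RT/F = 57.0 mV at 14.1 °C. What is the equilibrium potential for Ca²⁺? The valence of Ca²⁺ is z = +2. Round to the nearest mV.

E = (57.0/z) · log₁₀([Ca²⁺]_out/[Ca²⁺]_in) with z = +2.
= (57.0/2) · log₁₀(1.36/0.000218) = 28.50 · log₁₀(6239)
= 28.50 · (3.7951) = 108.16 mV

108 mV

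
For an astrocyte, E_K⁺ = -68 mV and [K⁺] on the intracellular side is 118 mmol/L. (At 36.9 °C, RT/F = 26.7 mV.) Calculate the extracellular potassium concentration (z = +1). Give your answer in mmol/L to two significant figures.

9.2 mmol/L

Nernst: E = (26.7/1) · ln([out]/[in]), so ln([out]/[in]) = -68.0 × 1 / 26.7 = -2.5468.
[out]/[in] = e^(-2.5468) = 0.07833.
[out] = 0.07833 × 118 = 9.243 mmol/L.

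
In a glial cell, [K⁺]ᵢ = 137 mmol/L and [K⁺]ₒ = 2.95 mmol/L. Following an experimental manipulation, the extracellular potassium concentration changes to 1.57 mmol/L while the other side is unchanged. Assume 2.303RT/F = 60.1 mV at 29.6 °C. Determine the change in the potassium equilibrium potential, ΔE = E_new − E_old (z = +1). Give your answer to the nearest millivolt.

E_old = (60.1/1)·log₁₀(2.95/137) = -100.18 mV
E_new = (60.1/1)·log₁₀(1.57/137) = -116.64 mV
ΔE = -116.64 − (-100.18) = -16.46 mV

-16 mV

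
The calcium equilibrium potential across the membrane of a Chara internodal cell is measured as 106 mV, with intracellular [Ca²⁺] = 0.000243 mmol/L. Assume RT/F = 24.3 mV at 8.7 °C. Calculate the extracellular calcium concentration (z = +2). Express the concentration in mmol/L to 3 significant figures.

Nernst: E = (24.3/2) · ln([out]/[in]), so ln([out]/[in]) = 106.0 × 2 / 24.3 = 8.7243.
[out]/[in] = e^(8.7243) = 6150.
[out] = 6150 × 0.000243 = 1.495 mmol/L.

1.49 mmol/L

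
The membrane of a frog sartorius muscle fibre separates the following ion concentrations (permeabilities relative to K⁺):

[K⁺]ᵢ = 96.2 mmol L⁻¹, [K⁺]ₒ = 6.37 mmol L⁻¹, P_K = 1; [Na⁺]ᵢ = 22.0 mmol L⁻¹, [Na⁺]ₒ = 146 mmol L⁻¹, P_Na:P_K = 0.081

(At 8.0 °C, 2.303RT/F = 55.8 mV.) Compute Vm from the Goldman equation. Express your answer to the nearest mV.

-41 mV

Vm = 55.8 · log₁₀[(Σ P·[cation]ₒ + Σ P·[anion]ᵢ) / (Σ P·[cation]ᵢ + Σ P·[anion]ₒ)]
Numerator = 1×6.37 + 0.081×146 = 18.2
Denominator = 1×96.2 + 0.081×22.0 = 97.98
Vm = 55.8 · log₁₀(0.18571) = 55.8 × (-0.7312) = -40.80 mV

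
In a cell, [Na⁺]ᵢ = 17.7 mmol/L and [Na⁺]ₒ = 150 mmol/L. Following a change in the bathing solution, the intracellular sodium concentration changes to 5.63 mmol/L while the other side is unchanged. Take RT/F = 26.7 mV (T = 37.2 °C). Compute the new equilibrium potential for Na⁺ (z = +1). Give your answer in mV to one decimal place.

After the shift: [Na⁺]_out = 150, [Na⁺]_in = 5.63 mmol/L.
E_new = (26.7/1)·ln(150/5.63) = 26.70 · (3.2825) = 87.64 mV

87.6 mV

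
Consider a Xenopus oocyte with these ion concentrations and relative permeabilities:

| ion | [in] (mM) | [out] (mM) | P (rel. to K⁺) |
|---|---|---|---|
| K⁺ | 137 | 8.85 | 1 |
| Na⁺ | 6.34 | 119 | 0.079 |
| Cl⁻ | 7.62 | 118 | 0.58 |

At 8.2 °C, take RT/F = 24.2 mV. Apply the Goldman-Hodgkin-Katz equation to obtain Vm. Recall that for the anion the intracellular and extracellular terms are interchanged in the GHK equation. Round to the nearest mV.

Vm = 24.2 · ln[(Σ P·[cation]ₒ + Σ P·[anion]ᵢ) / (Σ P·[cation]ᵢ + Σ P·[anion]ₒ)]
Numerator = 1×8.85 + 0.079×119 + 0.58×7.62 = 22.67
Denominator = 1×137 + 0.079×6.34 + 0.58×118 = 205.9
Vm = 24.2 · ln(0.11008) = 24.2 × (-2.2065) = -53.40 mV

-53 mV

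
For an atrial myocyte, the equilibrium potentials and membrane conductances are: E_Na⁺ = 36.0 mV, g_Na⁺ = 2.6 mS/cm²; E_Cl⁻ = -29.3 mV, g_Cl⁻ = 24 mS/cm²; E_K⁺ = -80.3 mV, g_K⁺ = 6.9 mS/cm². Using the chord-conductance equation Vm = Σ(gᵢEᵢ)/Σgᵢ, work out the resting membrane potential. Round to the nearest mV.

-35 mV

Σ gᵢEᵢ = 2.6·(36.0) + 24·(-29.3) + 6.9·(-80.3) = -1163.67
Σ gᵢ = 2.6 + 24 + 6.9 = 33.5
Vm = -1163.67 / 33.5 = -34.74 mV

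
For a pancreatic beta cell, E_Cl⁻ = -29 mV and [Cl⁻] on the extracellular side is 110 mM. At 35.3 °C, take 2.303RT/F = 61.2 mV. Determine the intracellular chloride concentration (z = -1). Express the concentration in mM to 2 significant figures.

Nernst: E = (61.2/-1) · log₁₀([out]/[in]), so log₁₀([out]/[in]) = -29.0 × -1 / 61.2 = 0.4739.
[out]/[in] = 10^(0.4739) = 2.978.
[in] = 110 / 2.978 = 36.94 mM.

37 mM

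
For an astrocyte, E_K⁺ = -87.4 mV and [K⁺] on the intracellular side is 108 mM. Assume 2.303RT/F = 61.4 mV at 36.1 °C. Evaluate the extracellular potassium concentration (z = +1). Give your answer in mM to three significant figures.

4.07 mM

Nernst: E = (61.4/1) · log₁₀([out]/[in]), so log₁₀([out]/[in]) = -87.4 × 1 / 61.4 = -1.4235.
[out]/[in] = 10^(-1.4235) = 0.03772.
[out] = 0.03772 × 108 = 4.074 mM.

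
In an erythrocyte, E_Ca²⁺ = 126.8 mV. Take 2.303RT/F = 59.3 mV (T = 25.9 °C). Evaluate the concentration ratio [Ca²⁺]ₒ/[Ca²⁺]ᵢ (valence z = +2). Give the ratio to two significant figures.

19000

log₁₀([out]/[in]) = E·z/(59.3) = 126.8 × 2 / 59.3 = 4.2766
[out]/[in] = 10^(4.2766) = 1.89e+04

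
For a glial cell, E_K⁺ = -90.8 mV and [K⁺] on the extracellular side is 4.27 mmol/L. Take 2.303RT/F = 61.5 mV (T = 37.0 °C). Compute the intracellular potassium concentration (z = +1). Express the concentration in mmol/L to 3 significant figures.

128 mmol/L

Nernst: E = (61.5/1) · log₁₀([out]/[in]), so log₁₀([out]/[in]) = -90.8 × 1 / 61.5 = -1.4764.
[out]/[in] = 10^(-1.4764) = 0.03339.
[in] = 4.27 / 0.03339 = 127.9 mmol/L.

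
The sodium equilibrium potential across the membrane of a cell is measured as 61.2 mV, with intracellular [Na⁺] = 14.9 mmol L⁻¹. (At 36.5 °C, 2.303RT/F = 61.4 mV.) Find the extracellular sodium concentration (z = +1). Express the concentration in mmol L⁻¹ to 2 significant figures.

Nernst: E = (61.4/1) · log₁₀([out]/[in]), so log₁₀([out]/[in]) = 61.2 × 1 / 61.4 = 0.9967.
[out]/[in] = 10^(0.9967) = 9.925.
[out] = 9.925 × 14.9 = 147.9 mmol L⁻¹.

150 mmol L⁻¹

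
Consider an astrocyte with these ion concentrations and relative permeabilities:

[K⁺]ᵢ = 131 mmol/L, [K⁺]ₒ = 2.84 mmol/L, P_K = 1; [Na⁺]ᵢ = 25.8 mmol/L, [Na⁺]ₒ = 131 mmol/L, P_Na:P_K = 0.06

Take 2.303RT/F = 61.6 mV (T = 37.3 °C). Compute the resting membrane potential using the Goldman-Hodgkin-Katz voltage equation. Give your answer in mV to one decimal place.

-67.3 mV

Vm = 61.6 · log₁₀[(Σ P·[cation]ₒ + Σ P·[anion]ᵢ) / (Σ P·[cation]ᵢ + Σ P·[anion]ₒ)]
Numerator = 1×2.84 + 0.06×131 = 10.7
Denominator = 1×131 + 0.06×25.8 = 132.5
Vm = 61.6 · log₁₀(0.080725) = 61.6 × (-1.0930) = -67.33 mV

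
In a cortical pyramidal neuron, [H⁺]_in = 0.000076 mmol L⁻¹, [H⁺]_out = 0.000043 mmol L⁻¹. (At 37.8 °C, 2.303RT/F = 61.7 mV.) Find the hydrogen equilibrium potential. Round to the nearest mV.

-15 mV

E = (61.7/z) · log₁₀([H⁺]_out/[H⁺]_in) with z = +1.
= (61.7/1) · log₁₀(0.000043/0.000076) = 61.70 · log₁₀(0.5658)
= 61.70 · (-0.2473) = -15.26 mV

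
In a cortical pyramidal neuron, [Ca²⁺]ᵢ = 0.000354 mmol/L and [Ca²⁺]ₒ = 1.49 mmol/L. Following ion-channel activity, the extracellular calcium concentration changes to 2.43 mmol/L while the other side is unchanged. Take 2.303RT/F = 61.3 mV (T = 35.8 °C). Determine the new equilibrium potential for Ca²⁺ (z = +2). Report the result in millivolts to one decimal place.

117.6 mV

After the shift: [Ca²⁺]_out = 2.43, [Ca²⁺]_in = 0.000354 mmol/L.
E_new = (61.3/2)·log₁₀(2.43/0.000354) = 30.65 · (3.8366) = 117.59 mV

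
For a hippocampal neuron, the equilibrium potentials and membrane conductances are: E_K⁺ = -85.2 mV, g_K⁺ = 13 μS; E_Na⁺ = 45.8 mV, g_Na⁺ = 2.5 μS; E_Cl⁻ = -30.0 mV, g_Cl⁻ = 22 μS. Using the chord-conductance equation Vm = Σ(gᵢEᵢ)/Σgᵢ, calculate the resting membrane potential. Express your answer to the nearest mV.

Σ gᵢEᵢ = 13·(-85.2) + 2.5·(45.8) + 22·(-30.0) = -1653.10
Σ gᵢ = 13 + 2.5 + 22 = 37.5
Vm = -1653.10 / 37.5 = -44.08 mV

-44 mV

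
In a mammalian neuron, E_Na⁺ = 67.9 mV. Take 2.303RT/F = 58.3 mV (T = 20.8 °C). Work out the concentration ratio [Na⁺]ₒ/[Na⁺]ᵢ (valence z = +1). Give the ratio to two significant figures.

15

log₁₀([out]/[in]) = E·z/(58.3) = 67.9 × 1 / 58.3 = 1.1647
[out]/[in] = 10^(1.1647) = 14.61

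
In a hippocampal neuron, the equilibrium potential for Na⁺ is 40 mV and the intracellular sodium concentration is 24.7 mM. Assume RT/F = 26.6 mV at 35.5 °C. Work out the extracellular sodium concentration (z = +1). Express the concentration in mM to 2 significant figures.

Nernst: E = (26.6/1) · ln([out]/[in]), so ln([out]/[in]) = 40.0 × 1 / 26.6 = 1.5038.
[out]/[in] = e^(1.5038) = 4.499.
[out] = 4.499 × 24.7 = 111.1 mM.

110 mM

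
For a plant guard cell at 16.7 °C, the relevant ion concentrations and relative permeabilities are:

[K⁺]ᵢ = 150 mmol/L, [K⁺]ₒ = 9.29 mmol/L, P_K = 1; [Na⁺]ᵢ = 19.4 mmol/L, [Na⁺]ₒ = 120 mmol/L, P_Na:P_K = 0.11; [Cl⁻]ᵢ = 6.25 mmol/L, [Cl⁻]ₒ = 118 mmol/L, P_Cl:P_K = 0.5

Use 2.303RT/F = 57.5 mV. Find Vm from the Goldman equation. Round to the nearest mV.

Vm = 57.5 · log₁₀[(Σ P·[cation]ₒ + Σ P·[anion]ᵢ) / (Σ P·[cation]ᵢ + Σ P·[anion]ₒ)]
Numerator = 1×9.29 + 0.11×120 + 0.5×6.25 = 25.61
Denominator = 1×150 + 0.11×19.4 + 0.5×118 = 211.1
Vm = 57.5 · log₁₀(0.12132) = 57.5 × (-0.9161) = -52.67 mV

-53 mV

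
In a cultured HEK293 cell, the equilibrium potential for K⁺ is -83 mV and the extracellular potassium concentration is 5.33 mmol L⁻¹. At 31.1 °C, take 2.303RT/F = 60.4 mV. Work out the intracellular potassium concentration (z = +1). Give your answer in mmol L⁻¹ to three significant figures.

126 mmol L⁻¹

Nernst: E = (60.4/1) · log₁₀([out]/[in]), so log₁₀([out]/[in]) = -83.0 × 1 / 60.4 = -1.3742.
[out]/[in] = 10^(-1.3742) = 0.04225.
[in] = 5.33 / 0.04225 = 126.2 mmol L⁻¹.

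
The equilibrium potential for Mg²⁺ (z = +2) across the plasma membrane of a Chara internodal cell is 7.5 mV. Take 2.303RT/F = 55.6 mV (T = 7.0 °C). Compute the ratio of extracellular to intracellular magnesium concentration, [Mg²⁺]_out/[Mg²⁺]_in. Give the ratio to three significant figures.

log₁₀([out]/[in]) = E·z/(55.6) = 7.5 × 2 / 55.6 = 0.2698
[out]/[in] = 10^(0.2698) = 1.861

1.86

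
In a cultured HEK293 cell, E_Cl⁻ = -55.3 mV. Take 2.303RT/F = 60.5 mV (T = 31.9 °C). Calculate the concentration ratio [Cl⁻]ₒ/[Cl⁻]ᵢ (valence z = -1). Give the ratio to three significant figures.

log₁₀([out]/[in]) = E·z/(60.5) = -55.3 × -1 / 60.5 = 0.9140
[out]/[in] = 10^(0.9140) = 8.204

8.20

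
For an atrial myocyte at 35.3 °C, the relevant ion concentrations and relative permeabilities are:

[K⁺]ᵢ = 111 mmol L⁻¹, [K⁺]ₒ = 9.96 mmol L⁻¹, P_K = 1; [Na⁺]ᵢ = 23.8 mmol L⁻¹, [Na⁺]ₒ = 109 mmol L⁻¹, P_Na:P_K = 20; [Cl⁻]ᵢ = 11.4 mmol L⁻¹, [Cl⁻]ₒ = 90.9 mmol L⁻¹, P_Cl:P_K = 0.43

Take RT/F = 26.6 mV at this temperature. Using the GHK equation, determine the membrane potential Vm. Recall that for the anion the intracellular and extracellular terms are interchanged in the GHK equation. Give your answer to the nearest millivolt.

33 mV

Vm = 26.6 · ln[(Σ P·[cation]ₒ + Σ P·[anion]ᵢ) / (Σ P·[cation]ᵢ + Σ P·[anion]ₒ)]
Numerator = 1×9.96 + 20×109 + 0.43×11.4 = 2195
Denominator = 1×111 + 20×23.8 + 0.43×90.9 = 626.1
Vm = 26.6 · ln(3.5057) = 26.6 × (1.2544) = 33.37 mV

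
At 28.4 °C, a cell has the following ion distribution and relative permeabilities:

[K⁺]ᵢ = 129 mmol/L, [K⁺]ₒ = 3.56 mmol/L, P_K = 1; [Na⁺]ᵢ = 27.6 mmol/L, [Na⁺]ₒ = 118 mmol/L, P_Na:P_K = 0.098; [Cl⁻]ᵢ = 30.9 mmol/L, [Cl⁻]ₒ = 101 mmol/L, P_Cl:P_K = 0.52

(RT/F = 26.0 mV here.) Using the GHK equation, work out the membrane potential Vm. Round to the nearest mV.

Vm = 26.0 · ln[(Σ P·[cation]ₒ + Σ P·[anion]ᵢ) / (Σ P·[cation]ᵢ + Σ P·[anion]ₒ)]
Numerator = 1×3.56 + 0.098×118 + 0.52×30.9 = 31.19
Denominator = 1×129 + 0.098×27.6 + 0.52×101 = 184.2
Vm = 26.0 · ln(0.16931) = 26.0 × (-1.7760) = -46.18 mV

-46 mV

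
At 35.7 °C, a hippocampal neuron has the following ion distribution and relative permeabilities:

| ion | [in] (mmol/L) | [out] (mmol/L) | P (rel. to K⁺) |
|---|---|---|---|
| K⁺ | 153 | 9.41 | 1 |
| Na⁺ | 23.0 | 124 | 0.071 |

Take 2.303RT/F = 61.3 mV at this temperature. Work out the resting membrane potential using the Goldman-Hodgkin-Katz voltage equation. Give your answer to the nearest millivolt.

-57 mV

Vm = 61.3 · log₁₀[(Σ P·[cation]ₒ + Σ P·[anion]ᵢ) / (Σ P·[cation]ᵢ + Σ P·[anion]ₒ)]
Numerator = 1×9.41 + 0.071×124 = 18.21
Denominator = 1×153 + 0.071×23.0 = 154.6
Vm = 61.3 · log₁₀(0.11779) = 61.3 × (-0.9289) = -56.94 mV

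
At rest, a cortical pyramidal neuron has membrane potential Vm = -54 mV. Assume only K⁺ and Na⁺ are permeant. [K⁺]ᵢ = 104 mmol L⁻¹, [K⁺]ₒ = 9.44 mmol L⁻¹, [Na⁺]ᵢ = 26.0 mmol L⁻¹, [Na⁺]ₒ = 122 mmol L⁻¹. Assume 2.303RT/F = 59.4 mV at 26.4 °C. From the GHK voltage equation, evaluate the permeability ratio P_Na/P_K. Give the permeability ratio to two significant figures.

0.028

Let α = P_Na/P_K. GHK: Vm = 59.4·log₁₀[(Kₒ + α·Naₒ)/(Kᵢ + α·Naᵢ)].
10^(Vm/59.4) = 10^(-54.0/59.4) = 0.12328
So 0.12328·(Kᵢ + α·Naᵢ) = Kₒ + α·Naₒ → α = (0.12328·104.0 − 9.44) / (122.0 − 0.12328·26.0)
α = (12.82 − 9.44) / (122.0 − 3.205) = 3.382/118.8 = 0.02847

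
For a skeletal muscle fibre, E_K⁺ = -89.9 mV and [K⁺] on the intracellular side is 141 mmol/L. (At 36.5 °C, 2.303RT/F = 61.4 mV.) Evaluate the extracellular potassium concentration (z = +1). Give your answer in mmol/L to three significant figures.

Nernst: E = (61.4/1) · log₁₀([out]/[in]), so log₁₀([out]/[in]) = -89.9 × 1 / 61.4 = -1.4642.
[out]/[in] = 10^(-1.4642) = 0.03434.
[out] = 0.03434 × 141 = 4.842 mmol/L.

4.84 mmol/L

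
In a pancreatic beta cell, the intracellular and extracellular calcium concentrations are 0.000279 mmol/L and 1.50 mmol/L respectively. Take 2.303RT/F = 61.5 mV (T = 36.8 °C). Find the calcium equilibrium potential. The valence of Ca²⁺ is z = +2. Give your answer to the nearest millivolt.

E = (61.5/z) · log₁₀([Ca²⁺]_out/[Ca²⁺]_in) with z = +2.
= (61.5/2) · log₁₀(1.50/0.000279) = 30.75 · log₁₀(5376)
= 30.75 · (3.7305) = 114.71 mV

115 mV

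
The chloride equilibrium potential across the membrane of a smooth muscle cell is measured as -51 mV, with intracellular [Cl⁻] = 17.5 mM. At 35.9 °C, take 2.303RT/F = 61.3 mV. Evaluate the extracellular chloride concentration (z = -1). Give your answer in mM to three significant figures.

119 mM

Nernst: E = (61.3/-1) · log₁₀([out]/[in]), so log₁₀([out]/[in]) = -51.0 × -1 / 61.3 = 0.8320.
[out]/[in] = 10^(0.8320) = 6.792.
[out] = 6.792 × 17.5 = 118.9 mM.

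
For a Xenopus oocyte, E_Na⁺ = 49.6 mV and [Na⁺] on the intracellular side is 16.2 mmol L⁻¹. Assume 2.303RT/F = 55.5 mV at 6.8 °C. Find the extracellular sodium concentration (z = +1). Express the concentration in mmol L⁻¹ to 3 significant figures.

127 mmol L⁻¹

Nernst: E = (55.5/1) · log₁₀([out]/[in]), so log₁₀([out]/[in]) = 49.6 × 1 / 55.5 = 0.8937.
[out]/[in] = 10^(0.8937) = 7.829.
[out] = 7.829 × 16.2 = 126.8 mmol L⁻¹.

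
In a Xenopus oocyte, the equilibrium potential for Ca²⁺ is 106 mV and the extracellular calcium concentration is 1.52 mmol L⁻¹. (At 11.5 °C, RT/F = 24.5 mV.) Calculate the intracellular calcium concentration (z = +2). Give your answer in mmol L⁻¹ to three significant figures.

Nernst: E = (24.5/2) · ln([out]/[in]), so ln([out]/[in]) = 106.0 × 2 / 24.5 = 8.6531.
[out]/[in] = e^(8.6531) = 5728.
[in] = 1.52 / 5728 = 0.0002654 mmol L⁻¹.

0.000265 mmol L⁻¹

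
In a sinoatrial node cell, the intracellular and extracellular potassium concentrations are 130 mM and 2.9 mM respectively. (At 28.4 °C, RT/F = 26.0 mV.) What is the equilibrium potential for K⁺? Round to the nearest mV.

-99 mV

E = (26.0/z) · ln([K⁺]_out/[K⁺]_in) with z = +1.
= (26.0/1) · ln(2.9/130) = 26.00 · ln(0.02231)
= 26.00 · (-3.8028) = -98.87 mV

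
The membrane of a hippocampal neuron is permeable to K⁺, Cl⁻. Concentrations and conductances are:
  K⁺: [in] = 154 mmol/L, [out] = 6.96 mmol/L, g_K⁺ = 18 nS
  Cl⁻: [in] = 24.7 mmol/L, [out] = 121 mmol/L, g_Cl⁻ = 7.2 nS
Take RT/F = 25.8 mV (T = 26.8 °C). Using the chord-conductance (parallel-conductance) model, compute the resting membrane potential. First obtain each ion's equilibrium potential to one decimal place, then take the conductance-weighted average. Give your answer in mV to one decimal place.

-68.8 mV

E_K⁺ = (25.8/1)·ln(6.96/154) = -79.9 mV
E_Cl⁻ = (25.8/-1)·ln(121/24.7) = -41.0 mV
Vm = (Σ gᵢEᵢ)/(Σ gᵢ) = (18·-79.9 + 7.2·-41.0) / (18 + 7.2)
= -1733.40 / 25.2 = -68.79 mV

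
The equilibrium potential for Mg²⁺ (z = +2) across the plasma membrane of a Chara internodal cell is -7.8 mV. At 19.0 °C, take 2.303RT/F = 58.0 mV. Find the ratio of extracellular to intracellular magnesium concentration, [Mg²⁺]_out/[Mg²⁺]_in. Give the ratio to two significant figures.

0.54

log₁₀([out]/[in]) = E·z/(58.0) = -7.8 × 2 / 58.0 = -0.2690
[out]/[in] = 10^(-0.2690) = 0.5383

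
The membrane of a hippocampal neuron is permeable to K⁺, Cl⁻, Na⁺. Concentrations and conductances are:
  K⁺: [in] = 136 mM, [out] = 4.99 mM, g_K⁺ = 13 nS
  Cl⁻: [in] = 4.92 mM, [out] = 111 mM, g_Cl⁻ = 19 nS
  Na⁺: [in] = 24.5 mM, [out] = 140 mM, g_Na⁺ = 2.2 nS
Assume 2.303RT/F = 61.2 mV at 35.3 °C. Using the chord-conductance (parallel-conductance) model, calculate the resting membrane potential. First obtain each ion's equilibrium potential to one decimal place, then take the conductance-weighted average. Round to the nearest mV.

E_K⁺ = (61.2/1)·log₁₀(4.99/136) = -87.8 mV
E_Cl⁻ = (61.2/-1)·log₁₀(111/4.92) = -82.8 mV
E_Na⁺ = (61.2/1)·log₁₀(140/24.5) = 46.3 mV
Vm = (Σ gᵢEᵢ)/(Σ gᵢ) = (13·-87.8 + 19·-82.8 + 2.2·46.3) / (13 + 19 + 2.2)
= -2612.74 / 34.2 = -76.40 mV

-76 mV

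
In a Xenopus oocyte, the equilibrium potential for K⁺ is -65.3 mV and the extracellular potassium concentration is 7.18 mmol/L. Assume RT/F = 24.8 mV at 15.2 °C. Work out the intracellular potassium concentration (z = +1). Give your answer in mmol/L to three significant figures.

Nernst: E = (24.8/1) · ln([out]/[in]), so ln([out]/[in]) = -65.3 × 1 / 24.8 = -2.6331.
[out]/[in] = e^(-2.6331) = 0.07186.
[in] = 7.18 / 0.07186 = 99.92 mmol/L.

99.9 mmol/L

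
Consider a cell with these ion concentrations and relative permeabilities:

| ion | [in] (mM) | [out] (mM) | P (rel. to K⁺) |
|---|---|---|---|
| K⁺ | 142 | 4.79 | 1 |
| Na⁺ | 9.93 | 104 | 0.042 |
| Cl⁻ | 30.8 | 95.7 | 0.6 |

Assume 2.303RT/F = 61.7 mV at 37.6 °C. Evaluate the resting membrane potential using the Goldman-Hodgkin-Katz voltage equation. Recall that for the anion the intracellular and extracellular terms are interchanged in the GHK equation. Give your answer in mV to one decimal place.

Vm = 61.7 · log₁₀[(Σ P·[cation]ₒ + Σ P·[anion]ᵢ) / (Σ P·[cation]ᵢ + Σ P·[anion]ₒ)]
Numerator = 1×4.79 + 0.042×104 + 0.6×30.8 = 27.64
Denominator = 1×142 + 0.042×9.93 + 0.6×95.7 = 199.8
Vm = 61.7 · log₁₀(0.1383) = 61.7 × (-0.8592) = -53.01 mV

-53.0 mV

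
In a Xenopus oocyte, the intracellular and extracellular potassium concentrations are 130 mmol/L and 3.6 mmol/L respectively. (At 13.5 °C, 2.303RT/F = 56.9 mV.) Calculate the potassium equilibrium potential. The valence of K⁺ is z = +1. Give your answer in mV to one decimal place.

E = (56.9/z) · log₁₀([K⁺]_out/[K⁺]_in) with z = +1.
= (56.9/1) · log₁₀(3.6/130) = 56.90 · log₁₀(0.02769)
= 56.90 · (-1.5576) = -88.63 mV

-88.6 mV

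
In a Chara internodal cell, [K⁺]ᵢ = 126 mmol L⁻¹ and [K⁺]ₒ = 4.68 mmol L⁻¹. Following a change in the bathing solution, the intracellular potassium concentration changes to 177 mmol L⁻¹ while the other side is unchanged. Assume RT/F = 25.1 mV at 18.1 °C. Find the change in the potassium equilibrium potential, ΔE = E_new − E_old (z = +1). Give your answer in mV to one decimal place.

E_old = (25.1/1)·ln(4.68/126) = -82.65 mV
E_new = (25.1/1)·ln(4.68/177) = -91.18 mV
ΔE = -91.18 − (-82.65) = -8.53 mV

-8.5 mV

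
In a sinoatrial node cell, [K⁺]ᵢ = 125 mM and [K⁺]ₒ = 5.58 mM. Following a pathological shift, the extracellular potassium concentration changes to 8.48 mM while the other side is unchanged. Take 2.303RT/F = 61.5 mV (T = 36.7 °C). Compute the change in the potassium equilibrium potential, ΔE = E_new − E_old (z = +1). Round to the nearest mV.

E_old = (61.5/1)·log₁₀(5.58/125) = -83.04 mV
E_new = (61.5/1)·log₁₀(8.48/125) = -71.86 mV
ΔE = -71.86 − (-83.04) = 11.18 mV

11 mV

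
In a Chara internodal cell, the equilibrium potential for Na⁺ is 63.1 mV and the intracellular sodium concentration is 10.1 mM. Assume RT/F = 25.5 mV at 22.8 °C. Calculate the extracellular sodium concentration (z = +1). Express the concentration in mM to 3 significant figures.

120 mM

Nernst: E = (25.5/1) · ln([out]/[in]), so ln([out]/[in]) = 63.1 × 1 / 25.5 = 2.4745.
[out]/[in] = e^(2.4745) = 11.88.
[out] = 11.88 × 10.1 = 119.9 mM.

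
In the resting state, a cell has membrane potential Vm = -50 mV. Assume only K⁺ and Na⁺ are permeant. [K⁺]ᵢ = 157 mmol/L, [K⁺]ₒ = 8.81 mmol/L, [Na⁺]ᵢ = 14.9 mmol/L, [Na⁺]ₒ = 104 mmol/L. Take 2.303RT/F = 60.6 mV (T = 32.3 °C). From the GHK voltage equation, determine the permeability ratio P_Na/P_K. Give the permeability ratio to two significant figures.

0.14

Let α = P_Na/P_K. GHK: Vm = 60.6·log₁₀[(Kₒ + α·Naₒ)/(Kᵢ + α·Naᵢ)].
10^(Vm/60.6) = 10^(-50.0/60.6) = 0.1496
So 0.1496·(Kᵢ + α·Naᵢ) = Kₒ + α·Naₒ → α = (0.1496·157.0 − 8.81) / (104.0 − 0.1496·14.9)
α = (23.49 − 8.81) / (104.0 − 2.229) = 14.68/101.8 = 0.1442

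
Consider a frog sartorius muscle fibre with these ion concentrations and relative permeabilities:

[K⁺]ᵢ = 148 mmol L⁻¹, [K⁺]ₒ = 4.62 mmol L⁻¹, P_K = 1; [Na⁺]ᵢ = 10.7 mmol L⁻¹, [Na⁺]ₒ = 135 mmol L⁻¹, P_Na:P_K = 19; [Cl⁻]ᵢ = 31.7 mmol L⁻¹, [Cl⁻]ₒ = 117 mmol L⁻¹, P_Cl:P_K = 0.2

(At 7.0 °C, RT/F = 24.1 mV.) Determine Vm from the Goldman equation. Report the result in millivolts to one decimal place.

46.5 mV

Vm = 24.1 · ln[(Σ P·[cation]ₒ + Σ P·[anion]ᵢ) / (Σ P·[cation]ᵢ + Σ P·[anion]ₒ)]
Numerator = 1×4.62 + 19×135 + 0.2×31.7 = 2576
Denominator = 1×148 + 19×10.7 + 0.2×117 = 374.7
Vm = 24.1 · ln(6.8747) = 24.1 × (1.9279) = 46.46 mV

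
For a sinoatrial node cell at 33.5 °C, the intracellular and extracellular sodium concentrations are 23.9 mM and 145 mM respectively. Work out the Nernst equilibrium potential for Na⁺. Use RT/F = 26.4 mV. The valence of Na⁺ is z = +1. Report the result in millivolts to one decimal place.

47.6 mV

E = (26.4/z) · ln([Na⁺]_out/[Na⁺]_in) with z = +1.
= (26.4/1) · ln(145/23.9) = 26.40 · ln(6.067)
= 26.40 · (1.8029) = 47.60 mV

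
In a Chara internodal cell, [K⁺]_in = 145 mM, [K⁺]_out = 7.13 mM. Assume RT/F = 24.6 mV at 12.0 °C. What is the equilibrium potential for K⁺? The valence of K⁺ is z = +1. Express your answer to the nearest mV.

E = (24.6/z) · ln([K⁺]_out/[K⁺]_in) with z = +1.
= (24.6/1) · ln(7.13/145) = 24.60 · ln(0.04917)
= 24.60 · (-3.0124) = -74.11 mV

-74 mV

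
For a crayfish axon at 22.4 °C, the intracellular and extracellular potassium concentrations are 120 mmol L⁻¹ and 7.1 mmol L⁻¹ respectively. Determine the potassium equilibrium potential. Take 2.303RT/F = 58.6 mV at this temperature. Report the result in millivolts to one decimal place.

E = (58.6/z) · log₁₀([K⁺]_out/[K⁺]_in) with z = +1.
= (58.6/1) · log₁₀(7.1/120) = 58.60 · log₁₀(0.05917)
= 58.60 · (-1.2279) = -71.96 mV

-72.0 mV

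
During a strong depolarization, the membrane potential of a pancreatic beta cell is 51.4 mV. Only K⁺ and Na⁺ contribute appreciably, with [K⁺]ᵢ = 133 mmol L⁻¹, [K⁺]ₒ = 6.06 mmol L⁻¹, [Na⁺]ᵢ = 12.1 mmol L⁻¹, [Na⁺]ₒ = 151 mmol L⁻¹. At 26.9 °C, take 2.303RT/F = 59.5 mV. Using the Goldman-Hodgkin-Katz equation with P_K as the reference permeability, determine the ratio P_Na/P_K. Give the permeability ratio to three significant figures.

15.4

Let α = P_Na/P_K. GHK: Vm = 59.5·log₁₀[(Kₒ + α·Naₒ)/(Kᵢ + α·Naᵢ)].
10^(Vm/59.5) = 10^(51.4/59.5) = 7.3091
So 7.3091·(Kᵢ + α·Naᵢ) = Kₒ + α·Naₒ → α = (7.3091·133.0 − 6.06) / (151.0 − 7.3091·12.1)
α = (972.1 − 6.06) / (151.0 − 88.44) = 966.1/62.56 = 15.44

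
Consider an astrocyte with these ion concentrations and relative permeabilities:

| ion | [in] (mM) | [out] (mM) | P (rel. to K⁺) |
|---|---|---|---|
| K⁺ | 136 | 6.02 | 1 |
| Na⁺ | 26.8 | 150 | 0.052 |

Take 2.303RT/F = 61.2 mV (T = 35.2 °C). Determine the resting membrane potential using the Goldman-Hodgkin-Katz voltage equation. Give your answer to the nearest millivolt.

-61 mV

Vm = 61.2 · log₁₀[(Σ P·[cation]ₒ + Σ P·[anion]ᵢ) / (Σ P·[cation]ᵢ + Σ P·[anion]ₒ)]
Numerator = 1×6.02 + 0.052×150 = 13.82
Denominator = 1×136 + 0.052×26.8 = 137.4
Vm = 61.2 · log₁₀(0.10059) = 61.2 × (-0.9975) = -61.04 mV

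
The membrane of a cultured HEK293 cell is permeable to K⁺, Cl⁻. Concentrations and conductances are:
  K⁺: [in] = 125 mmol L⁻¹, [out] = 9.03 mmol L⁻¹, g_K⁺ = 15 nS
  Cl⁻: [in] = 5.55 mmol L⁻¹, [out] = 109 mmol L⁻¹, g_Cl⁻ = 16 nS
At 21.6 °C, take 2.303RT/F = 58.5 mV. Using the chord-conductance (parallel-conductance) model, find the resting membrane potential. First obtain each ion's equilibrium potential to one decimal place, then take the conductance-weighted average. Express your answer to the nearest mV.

E_K⁺ = (58.5/1)·log₁₀(9.03/125) = -66.8 mV
E_Cl⁻ = (58.5/-1)·log₁₀(109/5.55) = -75.6 mV
Vm = (Σ gᵢEᵢ)/(Σ gᵢ) = (15·-66.8 + 16·-75.6) / (15 + 16)
= -2211.60 / 31 = -71.34 mV

-71 mV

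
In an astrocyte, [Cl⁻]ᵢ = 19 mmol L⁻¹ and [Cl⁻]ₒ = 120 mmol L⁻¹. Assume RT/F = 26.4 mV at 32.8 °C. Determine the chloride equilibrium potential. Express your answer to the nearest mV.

E = (26.4/z) · ln([Cl⁻]_out/[Cl⁻]_in) with z = -1.
For an anion, dividing by z = -1 reverses the sign.
= (26.4/-1) · ln(120/19) = -26.40 · ln(6.316)
= -26.40 · (1.8431) = -48.66 mV

-49 mV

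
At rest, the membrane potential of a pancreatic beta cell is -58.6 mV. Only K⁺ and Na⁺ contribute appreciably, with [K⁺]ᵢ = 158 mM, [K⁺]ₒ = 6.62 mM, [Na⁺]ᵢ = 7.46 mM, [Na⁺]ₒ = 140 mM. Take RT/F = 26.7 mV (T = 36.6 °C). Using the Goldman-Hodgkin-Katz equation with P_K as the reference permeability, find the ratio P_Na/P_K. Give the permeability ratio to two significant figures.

0.079

Let α = P_Na/P_K. GHK: Vm = 26.7·ln[(Kₒ + α·Naₒ)/(Kᵢ + α·Naᵢ)].
e^(Vm/26.7) = e^(-58.6/26.7) = 0.11139
So 0.11139·(Kᵢ + α·Naᵢ) = Kₒ + α·Naₒ → α = (0.11139·158.0 − 6.62) / (140.0 − 0.11139·7.46)
α = (17.6 − 6.62) / (140.0 − 0.8309) = 10.98/139.2 = 0.07889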